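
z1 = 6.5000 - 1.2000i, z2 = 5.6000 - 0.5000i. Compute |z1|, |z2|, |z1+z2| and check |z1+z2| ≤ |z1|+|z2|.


|z1| = sqrt(6.5^2 + (-1.2)^2) = sqrt(43.69) = 6.6098
|z2| = sqrt(5.6^2 + (-0.5)^2) = sqrt(31.61) = 5.6223
z1+z2 = 12.1000 - 1.7000i
|z1+z2| = sqrt(149.3) = 12.2188
|z1|+|z2| = 6.6098 + 5.6223 = 12.2321

|z1+z2| = 12.2188 ≤ |z1|+|z2| = 12.2321 (verified)


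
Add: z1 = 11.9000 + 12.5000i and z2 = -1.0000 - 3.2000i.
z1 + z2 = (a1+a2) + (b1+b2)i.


Real: 11.9 - 1 = 10.9
Imag: 12.5 - 3.2 = 9.3

10.9000 + 9.3000i


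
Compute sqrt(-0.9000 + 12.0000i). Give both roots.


|z| = sqrt(0.81+144) = 12.0337
sqrt((|z|+a)/2) = sqrt((12.0337+(-0.9))/2) = sqrt(5.5669) = 2.3594
sqrt((|z|-a)/2) = sqrt((12.0337-(-0.9))/2) = sqrt(6.4669) = 2.5430

±(2.3594 + 2.5430i) i.e. 2.3594 + 2.5430i and -2.3594 - 2.5430i


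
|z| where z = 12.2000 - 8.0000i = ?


|z| = sqrt(12.2^2 + (-8)^2) = sqrt(148.84 + 64) = sqrt(212.84) = 14.5890

|z| = 14.5890


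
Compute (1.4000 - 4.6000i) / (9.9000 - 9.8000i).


Conjugate of z2 = 9.9000 + 9.8000i
Numerator: (1.4000 - 4.6000i)(9.9000 + 9.8000i) = 58.9400 - 31.8200i
Denominator: 9.9^2 + (-9.8)^2 = 194.05
Result = (58.9400 - 31.8200i)/194.05

0.3037 - 0.1640i


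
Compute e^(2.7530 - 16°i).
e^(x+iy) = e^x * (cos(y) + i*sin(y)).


e^2.7530 = 15.6896
cos(-16°) = 0.96126
sin(-16°) = -0.275637
Real = 15.6896*0.96126 = 15.0818
Imag = 15.6896*(-0.275637) = -4.3246

15.0818 - 4.3246i


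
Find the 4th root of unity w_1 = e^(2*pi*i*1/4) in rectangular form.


Angle = 360*1/4 = 90°
a = cos(90°) = 0
b = sin(90°) = 1.0000

0 + 1.0000i


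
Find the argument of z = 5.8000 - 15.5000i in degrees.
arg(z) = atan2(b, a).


Re = 5.8, Im = -15.5
arg = atan2(-15.5, 5.8) = -69.4845 degrees

arg(z) = -69.4845 degrees


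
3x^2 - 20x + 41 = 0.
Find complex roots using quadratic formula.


disc = (-20)^2 - 4*3*41 = 400 - 492 = -92
sqrt(|disc|) = sqrt(92) = 9.5917
Real part = 20/(2*3) = 3.3333
Imag part = 9.5917/(2*3) = 1.5986

3.3333 ± 1.5986i


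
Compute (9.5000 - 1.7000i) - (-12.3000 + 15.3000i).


Real: 9.5 + 12.3 = 21.8
Imag: -1.7 - 15.3 = -17

21.8000 - 17.0000i


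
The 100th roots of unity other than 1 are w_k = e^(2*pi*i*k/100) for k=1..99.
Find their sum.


With w = e^(2*pi*i/100), all 100 of the 100th roots of unity w^0 = 1, w, ..., w^(99) sum to 0: 1 + w + ... + w^(99) = (1 - w^100)/(1 - w) = 0 since w^100 = 1, w ≠ 1.
Removing the root 1: w + w^2 + ... + w^(99) = 0 - 1 = -1

Sum = -1


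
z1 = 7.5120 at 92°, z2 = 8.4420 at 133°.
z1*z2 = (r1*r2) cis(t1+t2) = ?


r = 7.5120 * 8.4420 = 63.4163
theta = 92° + 133° = 225° = 225° (mod 360)

63.4163 cis(225°)


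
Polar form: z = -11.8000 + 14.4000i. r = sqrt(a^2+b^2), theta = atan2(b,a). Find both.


r = sqrt(139.24+207.36) = sqrt(346.6) = 18.6172
theta = atan2(14.4, -11.8) = 129.3327 degrees

r = 18.6172, theta = 129.3327 degrees


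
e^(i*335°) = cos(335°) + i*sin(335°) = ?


cos(335°) = 0.9063
sin(335°) = -0.4226

e^(i*335°) = 0.9063 - 0.4226i


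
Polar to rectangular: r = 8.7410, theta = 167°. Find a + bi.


a = 8.7410*cos(167°) = 8.7410*(-0.97437) = -8.5170
b = 8.7410*sin(167°) = 8.7410*0.22495 = 1.9663

-8.5170 + 1.9663i


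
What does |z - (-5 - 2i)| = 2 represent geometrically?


|z - z0| = r is a circle with center z0 and radius r.
Center = (-5, -2), radius = 2

Circle with center (-5, -2) and radius 2


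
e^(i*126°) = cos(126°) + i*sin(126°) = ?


cos(126°) = -0.5878
sin(126°) = 0.8090

e^(i*126°) = -0.5878 + 0.8090i


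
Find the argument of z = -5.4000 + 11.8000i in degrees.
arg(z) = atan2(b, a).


Re = -5.4, Im = 11.8
arg = atan2(11.8, -5.4) = 114.5901 degrees

arg(z) = 114.5901 degrees


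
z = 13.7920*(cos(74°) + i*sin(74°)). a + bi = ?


a = 13.7920*cos(74°) = 13.7920*0.27564 = 3.8016
b = 13.7920*sin(74°) = 13.7920*0.96126 = 13.2577

3.8016 + 13.2577i


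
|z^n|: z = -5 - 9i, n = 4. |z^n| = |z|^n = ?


|z| = sqrt(25+81) = sqrt(106) = 10.2956
|z^4| = |z|^4 = (sqrt(106))^4 = 106^2 = 11236

|z^4| = 11236


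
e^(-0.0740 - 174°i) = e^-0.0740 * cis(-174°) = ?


e^-0.0740 = 0.9287
cos(-174°) = -0.9945
sin(-174°) = -0.10453
Real = 0.9287*(-0.9945) = -0.9236
Imag = 0.9287*(-0.10453) = -0.0971

-0.9236 - 0.0971i


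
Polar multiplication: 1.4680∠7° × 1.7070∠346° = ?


r = 1.4680 * 1.7070 = 2.5059
theta = 7° + 346° = 353° = 353° (mod 360)

2.5059 cis(353°)


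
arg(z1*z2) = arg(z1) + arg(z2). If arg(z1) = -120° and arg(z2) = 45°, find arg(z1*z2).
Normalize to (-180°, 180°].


arg(z1*z2) = -120° + 45° = -75°
Normalized to (-180°, 180°]: -75°

-75°


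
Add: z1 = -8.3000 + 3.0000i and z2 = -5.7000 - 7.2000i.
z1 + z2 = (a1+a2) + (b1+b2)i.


Real: -8.3 - 5.7 = -14
Imag: 3 - 7.2 = -4.2

-14.0000 - 4.2000i


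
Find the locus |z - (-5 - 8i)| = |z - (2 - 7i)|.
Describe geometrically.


Equal distances means the locus is the perpendicular bisector of z1 and z2.
Midpoint = ((-5+2)/2, (-8+(-7))/2) = (-1.5000, -7.5000)

Perpendicular bisector through (-1.5000, -7.5000)


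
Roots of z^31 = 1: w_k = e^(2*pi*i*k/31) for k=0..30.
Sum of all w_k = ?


The sum of all 31th roots of unity is 0.
Geometric series: (1 - w^31)/(1 - w) = (1-1)/(1-w) = 0 since w^31 = 1, w ≠ 1.
Alternatively: coefficient of z^30 in z^31 - 1 is 0.

0


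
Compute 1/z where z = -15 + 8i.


|z|^2 = 225+64 = 289
1/z = (-15 - 8i)/289

1/z = -0.0519 - 0.0277i


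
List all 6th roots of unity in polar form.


The 6th roots of unity are cis(360k/6°) for k=0..5
Angle step = 360/6 = 60°
Primitive root: cis(60°)
Primitive root = 0.5000 + 0.8660i

6 roots at angles: 0°, 60°, 120°, 180°, 240°, 300°


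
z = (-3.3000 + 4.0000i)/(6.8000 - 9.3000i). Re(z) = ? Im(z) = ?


Multiply by conjugate: (-3.3000 + 4.0000i)(6.8000 + 9.3000i) / (6.8^2 + (-9.3)^2)
Numerator real = -3.3*6.8 + 4*(-9.3) = -59.64
Numerator imag = 4*6.8 - (-3.3)*(-9.3) = -3.49
Denominator = 132.73
Re(z) = -59.64/132.73 = -0.4493
Im(z) = -3.49/132.73 = -0.0263

Re(z) = -0.4493, Im(z) = -0.0263


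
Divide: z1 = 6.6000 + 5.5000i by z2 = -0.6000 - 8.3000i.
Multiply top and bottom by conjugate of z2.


Conjugate of z2 = -0.6000 + 8.3000i
Numerator: (6.6000 + 5.5000i)(-0.6000 + 8.3000i) = -49.6100 + 51.4800i
Denominator: (-0.6)^2 + (-8.3)^2 = 69.25
Result = (-49.6100 + 51.4800i)/69.25

-0.7164 + 0.7434i


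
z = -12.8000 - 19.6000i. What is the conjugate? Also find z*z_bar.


z_bar = -12.8000 + 19.6000i
z*z_bar = (-12.8)^2 + (-19.6)^2 = 163.84 + 384.16 = 548

z_bar = -12.8000 + 19.6000i, z*z_bar = 548


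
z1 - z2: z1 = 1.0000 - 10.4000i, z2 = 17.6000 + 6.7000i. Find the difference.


Real: 1 - 17.6 = -16.6
Imag: -10.4 - 6.7 = -17.1

-16.6000 - 17.1000i


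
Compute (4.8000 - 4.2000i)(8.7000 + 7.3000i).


Real = 4.8*8.7 - (-4.2)*7.3 = 41.76 - (-30.66) = 72.42
Imag = 4.8*7.3 + 8.7*(-4.2) = 35.04 - (36.54) = -1.5

72.4200 - 1.5000i


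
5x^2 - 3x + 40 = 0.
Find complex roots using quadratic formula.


disc = (-3)^2 - 4*5*40 = 9 - 800 = -791
sqrt(|disc|) = sqrt(791) = 28.1247
Real part = 3/(2*5) = 0.3000
Imag part = 28.1247/(2*5) = 2.8125

0.3000 ± 2.8125i


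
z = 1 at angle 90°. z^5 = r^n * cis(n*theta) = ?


r^5 = 1^5 = 1
n*theta = 5*90° = 450° = 90° (mod 360)
a = 1*cos(90°) = 0
b = 1*sin(90°) = 1.0000

1 cis(90°) = 0 + 1.0000i


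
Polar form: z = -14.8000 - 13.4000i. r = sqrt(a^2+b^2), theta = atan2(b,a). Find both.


r = sqrt(219.04+179.56) = sqrt(398.6) = 19.9650
theta = atan2(-13.4, -14.8) = -137.8421 degrees

r = 19.9650, theta = -137.8421 degrees


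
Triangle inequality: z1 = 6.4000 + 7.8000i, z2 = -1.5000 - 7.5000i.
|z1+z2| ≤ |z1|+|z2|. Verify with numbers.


|z1| = sqrt(6.4^2 + 7.8^2) = sqrt(101.8) = 10.0896
|z2| = sqrt((-1.5)^2 + (-7.5)^2) = sqrt(58.5) = 7.6485
z1+z2 = 4.9000 + 0.3000i
|z1+z2| = sqrt(24.1) = 4.9092
|z1|+|z2| = 10.0896 + 7.6485 = 17.7381

|z1+z2| = 4.9092 ≤ |z1|+|z2| = 17.7381 (verified)


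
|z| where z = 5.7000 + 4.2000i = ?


|z| = sqrt(5.7^2 + 4.2^2) = sqrt(32.49 + 17.64) = sqrt(50.13) = 7.0803

|z| = 7.0803


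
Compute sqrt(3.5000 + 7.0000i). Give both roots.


|z| = sqrt(12.25+49) = 7.8262
sqrt((|z|+a)/2) = sqrt((7.8262+3.5)/2) = sqrt(5.6631) = 2.3797
sqrt((|z|-a)/2) = sqrt((7.8262-3.5)/2) = sqrt(2.1631) = 1.4708

±(2.3797 + 1.4708i) i.e. 2.3797 + 1.4708i and -2.3797 - 1.4708i


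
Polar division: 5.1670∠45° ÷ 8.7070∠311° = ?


r = 5.1670 / 8.7070 = 0.5934
theta = 45° - 311° = -266° = 94° (mod 360)

0.5934 cis(94°)


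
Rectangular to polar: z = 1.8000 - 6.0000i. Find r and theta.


r = sqrt(3.24+36) = sqrt(39.24) = 6.2642
theta = atan2(-6, 1.8) = -73.3008 degrees

r = 6.2642, theta = -73.3008 degrees


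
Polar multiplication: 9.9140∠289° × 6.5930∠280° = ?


r = 9.9140 * 6.5930 = 65.3630
theta = 289° + 280° = 569° = 209° (mod 360)

65.3630 cis(209°)


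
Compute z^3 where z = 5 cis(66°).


r^3 = 5^3 = 125
n*theta = 3*66° = 198° = 198° (mod 360)
a = 125*cos(198°) = -118.8821
b = 125*sin(198°) = -38.6271

125 cis(198°) = -118.8821 - 38.6271i


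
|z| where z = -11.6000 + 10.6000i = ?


|z| = sqrt((-11.6)^2 + 10.6^2) = sqrt(134.56 + 112.36) = sqrt(246.92) = 15.7137

|z| = 15.7137


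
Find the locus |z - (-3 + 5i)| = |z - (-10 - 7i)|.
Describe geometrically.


Equal distances means the locus is the perpendicular bisector of z1 and z2.
Midpoint = ((-3+(-10))/2, (5+(-7))/2) = (-6.5000, -1.0000)

Perpendicular bisector through (-6.5000, -1.0000)


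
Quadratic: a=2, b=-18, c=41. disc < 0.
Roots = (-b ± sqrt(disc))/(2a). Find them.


disc = (-18)^2 - 4*2*41 = 324 - 328 = -4
sqrt(|disc|) = sqrt(4) = 2.0000
Real part = 18/(2*2) = 4.5000
Imag part = 2.0000/(2*2) = 0.5000

4.5000 ± 0.5000i


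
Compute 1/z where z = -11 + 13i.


|z|^2 = 121+169 = 290
1/z = (-11 - 13i)/290

1/z = -0.0379 - 0.0448i


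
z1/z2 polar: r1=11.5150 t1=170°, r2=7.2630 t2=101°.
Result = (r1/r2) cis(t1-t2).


r = 11.5150 / 7.2630 = 1.5854
theta = 170° - 101° = 69° = 69° (mod 360)

1.5854 cis(69°)


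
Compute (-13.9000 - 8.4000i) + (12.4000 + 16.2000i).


Real: -13.9 + 12.4 = -1.5
Imag: -8.4 + 16.2 = 7.8

-1.5000 + 7.8000i


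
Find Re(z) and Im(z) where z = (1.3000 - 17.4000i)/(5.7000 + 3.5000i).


Multiply by conjugate: (1.3000 - 17.4000i)(5.7000 - 3.5000i) / (5.7^2 + 3.5^2)
Numerator real = 1.3*5.7 - (17.4)*3.5 = -53.49
Numerator imag = -17.4*5.7 - 1.3*3.5 = -103.73
Denominator = 44.74
Re(z) = -53.49/44.74 = -1.1956
Im(z) = -103.73/44.74 = -2.3185

Re(z) = -1.1956, Im(z) = -2.3185


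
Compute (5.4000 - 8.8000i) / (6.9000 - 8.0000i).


Conjugate of z2 = 6.9000 + 8.0000i
Numerator: (5.4000 - 8.8000i)(6.9000 + 8.0000i) = 107.6600 - 17.5200i
Denominator: 6.9^2 + (-8)^2 = 111.61
Result = (107.6600 - 17.5200i)/111.61

0.9646 - 0.1570i


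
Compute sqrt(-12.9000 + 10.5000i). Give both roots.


|z| = sqrt(166.41+110.25) = 16.6331
sqrt((|z|+a)/2) = sqrt((16.6331+(-12.9))/2) = sqrt(1.8665) = 1.3662
sqrt((|z|-a)/2) = sqrt((16.6331-(-12.9))/2) = sqrt(14.7665) = 3.8427

±(1.3662 + 3.8427i) i.e. 1.3662 + 3.8427i and -1.3662 - 3.8427i


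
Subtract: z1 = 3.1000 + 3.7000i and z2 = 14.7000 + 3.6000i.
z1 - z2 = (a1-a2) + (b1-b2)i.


Real: 3.1 - 14.7 = -11.6
Imag: 3.7 - 3.6 = 0.1

-11.6000 + 0.1000i


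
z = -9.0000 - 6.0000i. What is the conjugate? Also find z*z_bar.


z_bar = -9.0000 + 6.0000i
z*z_bar = (-9)^2 + (-6)^2 = 81 + 36 = 117

z_bar = -9.0000 + 6.0000i, z*z_bar = 117


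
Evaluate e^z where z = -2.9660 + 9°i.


e^-2.9660 = 0.0515
cos(9°) = 0.9877
sin(9°) = 0.1564
Real = 0.0515*0.9877 = 0.0509
Imag = 0.0515*0.1564 = 0.0081

0.0509 + 0.0081i


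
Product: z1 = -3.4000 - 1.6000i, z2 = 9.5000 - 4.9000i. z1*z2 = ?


Real = -3.4*9.5 - (-1.6)*(-4.9) = -32.3 - 7.84 = -40.14
Imag = -3.4*(-4.9) + 9.5*(-1.6) = 16.66 - (15.2) = 1.46

-40.1400 + 1.4600i


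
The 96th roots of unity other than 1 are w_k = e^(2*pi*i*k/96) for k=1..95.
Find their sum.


With w = e^(2*pi*i/96), all 96 of the 96th roots of unity w^0 = 1, w, ..., w^(95) sum to 0: 1 + w + ... + w^(95) = (1 - w^96)/(1 - w) = 0 since w^96 = 1, w ≠ 1.
Removing the root 1: w + w^2 + ... + w^(95) = 0 - 1 = -1

Sum = -1


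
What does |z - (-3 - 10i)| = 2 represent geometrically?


|z - z0| = r is a circle with center z0 and radius r.
Center = (-3, -10), radius = 2

Circle with center (-3, -10) and radius 2


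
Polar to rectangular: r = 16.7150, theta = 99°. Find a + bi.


a = 16.7150*cos(99°) = 16.7150*(-0.156434) = -2.6148
b = 16.7150*sin(99°) = 16.7150*0.98769 = 16.5092

-2.6148 + 16.5092i


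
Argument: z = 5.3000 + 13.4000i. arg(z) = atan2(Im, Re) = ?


Re = 5.3, Im = 13.4
arg = atan2(13.4, 5.3) = 68.4201 degrees

arg(z) = 68.4201 degrees


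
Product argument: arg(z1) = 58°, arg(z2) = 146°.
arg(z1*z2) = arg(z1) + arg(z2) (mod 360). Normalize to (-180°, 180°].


arg(z1*z2) = 58° + 146° = 204°
Normalized to (-180°, 180°]: -156°

-156°


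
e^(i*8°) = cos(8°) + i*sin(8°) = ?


cos(8°) = 0.9903
sin(8°) = 0.1392

e^(i*8°) = 0.9903 + 0.1392i


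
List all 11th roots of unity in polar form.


The 11th roots of unity are cis(360k/11°) for k=0..10
Angle step = 360/11 = 32.7273°
Primitive root: cis(32.7273°)
Primitive root = 0.8413 + 0.5406i

11 roots at angles: 0°, 32.7273°, 65.4545°, 98.1818°, 130.9091°, 163.6364°, 196.3636°, 229.0909°, 261.8182°, 294.5455°, 327.2727°


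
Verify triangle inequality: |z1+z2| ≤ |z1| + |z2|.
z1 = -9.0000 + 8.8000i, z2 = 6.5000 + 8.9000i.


|z1| = sqrt((-9)^2 + 8.8^2) = sqrt(158.44) = 12.5873
|z2| = sqrt(6.5^2 + 8.9^2) = sqrt(121.46) = 11.0209
z1+z2 = -2.5000 + 17.7000i
|z1+z2| = sqrt(319.54) = 17.8757
|z1|+|z2| = 12.5873 + 11.0209 = 23.6082

|z1+z2| = 17.8757 ≤ |z1|+|z2| = 23.6082 (verified)


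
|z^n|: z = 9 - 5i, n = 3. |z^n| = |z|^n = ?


|z| = sqrt(81+25) = sqrt(106) = 10.2956
|z^3| = |z|^3 = (sqrt(106))^3 = 106*sqrt(106)

|z^3| = 106*sqrt(106) ≈ 1091.3368


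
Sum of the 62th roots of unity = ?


The sum of all 62th roots of unity is 0.
Geometric series: (1 - w^62)/(1 - w) = (1-1)/(1-w) = 0 since w^62 = 1, w ≠ 1.
Alternatively: coefficient of z^61 in z^62 - 1 is 0.

0


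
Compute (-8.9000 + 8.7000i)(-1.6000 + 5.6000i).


Real = -8.9*(-1.6) - 8.7*5.6 = 14.24 - 48.72 = -34.48
Imag = -8.9*5.6 - (1.6)*8.7 = -49.84 - (13.92) = -63.76

-34.4800 - 63.7600i


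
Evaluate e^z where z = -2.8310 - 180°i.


e^-2.8310 = 0.0590
cos(-180°) = -1
sin(-180°) = 0
Real = 0.0590*(-1) = -0.0590
Imag = 0.0590*0 = 0

-0.0590 + 0i


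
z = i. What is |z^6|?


|z| = sqrt(0+1) = sqrt(1) = 1
|z^6| = |z|^6 = 1^6 = 1

|z^6| = 1


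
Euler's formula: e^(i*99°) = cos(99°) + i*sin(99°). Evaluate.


cos(99°) = -0.1564
sin(99°) = 0.9877

e^(i*99°) = -0.1564 + 0.9877i


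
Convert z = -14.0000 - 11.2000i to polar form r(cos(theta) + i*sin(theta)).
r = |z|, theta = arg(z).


r = sqrt(196+125.44) = sqrt(321.44) = 17.9287
theta = atan2(-11.2, -14) = -141.3402 degrees

r = 17.9287, theta = -141.3402 degrees


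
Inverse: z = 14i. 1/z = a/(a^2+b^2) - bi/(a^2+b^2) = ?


|z|^2 = 0+196 = 196
1/z = (0 - 14i)/196

1/z = 0 - 0.0714i


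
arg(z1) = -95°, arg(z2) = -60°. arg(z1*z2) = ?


arg(z1*z2) = -95° - 60° = -155°
Normalized to (-180°, 180°]: -155°

-155°


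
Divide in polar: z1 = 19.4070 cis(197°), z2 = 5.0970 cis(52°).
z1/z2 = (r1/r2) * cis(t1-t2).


r = 19.4070 / 5.0970 = 3.8075
theta = 197° - 52° = 145° = 145° (mod 360)

3.8075 cis(145°)


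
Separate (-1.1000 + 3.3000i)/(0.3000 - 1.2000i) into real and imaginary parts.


Multiply by conjugate: (-1.1000 + 3.3000i)(0.3000 + 1.2000i) / (0.3^2 + (-1.2)^2)
Numerator real = -1.1*0.3 + 3.3*(-1.2) = -4.29
Numerator imag = 3.3*0.3 - (-1.1)*(-1.2) = -0.33
Denominator = 1.53
Re(z) = -4.29/1.53 = -2.8039
Im(z) = -0.33/1.53 = -0.2157

Re(z) = -2.8039, Im(z) = -0.2157


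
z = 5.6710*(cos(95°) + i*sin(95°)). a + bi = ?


a = 5.6710*cos(95°) = 5.6710*(-0.08716) = -0.4943
b = 5.6710*sin(95°) = 5.6710*0.99619 = 5.6494

-0.4943 + 5.6494i


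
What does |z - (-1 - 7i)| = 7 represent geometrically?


|z - z0| = r is a circle with center z0 and radius r.
Center = (-1, -7), radius = 7

Circle with center (-1, -7) and radius 7


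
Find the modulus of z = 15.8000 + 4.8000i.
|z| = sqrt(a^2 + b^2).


|z| = sqrt(15.8^2 + 4.8^2) = sqrt(249.64 + 23.04) = sqrt(272.68) = 16.5130

|z| = 16.5130


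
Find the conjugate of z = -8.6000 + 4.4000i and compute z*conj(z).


z_bar = -8.6000 - 4.4000i
z*z_bar = (-8.6)^2 + 4.4^2 = 73.96 + 19.36 = 93.32

z_bar = -8.6000 - 4.4000i, z*z_bar = 93.32


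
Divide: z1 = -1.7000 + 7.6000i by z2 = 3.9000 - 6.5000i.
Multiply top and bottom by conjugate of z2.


Conjugate of z2 = 3.9000 + 6.5000i
Numerator: (-1.7000 + 7.6000i)(3.9000 + 6.5000i) = -56.0300 + 18.5900i
Denominator: 3.9^2 + (-6.5)^2 = 57.46
Result = (-56.0300 + 18.5900i)/57.46

-0.9751 + 0.3235i


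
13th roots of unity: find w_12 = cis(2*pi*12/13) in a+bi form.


Angle = 360*12/13 = 332.3077°
a = cos(332.3077°) = 0.8855
b = sin(332.3077°) = -0.4647

0.8855 - 0.4647i


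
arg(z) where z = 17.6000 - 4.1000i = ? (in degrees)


Re = 17.6, Im = -4.1
arg = atan2(-4.1, 17.6) = -13.1134 degrees

arg(z) = -13.1134 degrees


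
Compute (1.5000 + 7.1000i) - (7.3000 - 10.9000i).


Real: 1.5 - 7.3 = -5.8
Imag: 7.1 + 10.9 = 18

-5.8000 + 18.0000i


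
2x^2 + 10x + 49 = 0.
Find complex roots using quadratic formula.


disc = 10^2 - 4*2*49 = 100 - 392 = -292
sqrt(|disc|) = sqrt(292) = 17.0880
Real part = -10/(2*2) = -2.5000
Imag part = 17.0880/(2*2) = 4.2720

-2.5000 ± 4.2720i


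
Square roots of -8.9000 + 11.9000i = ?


|z| = sqrt(79.21+141.61) = 14.8600
sqrt((|z|+a)/2) = sqrt((14.8600+(-8.9))/2) = sqrt(2.9800) = 1.7263
sqrt((|z|-a)/2) = sqrt((14.8600-(-8.9))/2) = sqrt(11.8800) = 3.4467

±(1.7263 + 3.4467i) i.e. 1.7263 + 3.4467i and -1.7263 - 3.4467i


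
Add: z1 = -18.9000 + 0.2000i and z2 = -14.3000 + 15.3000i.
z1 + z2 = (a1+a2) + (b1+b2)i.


Real: -18.9 - 14.3 = -33.2
Imag: 0.2 + 15.3 = 15.5

-33.2000 + 15.5000i


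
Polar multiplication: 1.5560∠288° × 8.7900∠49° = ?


r = 1.5560 * 8.7900 = 13.6772
theta = 288° + 49° = 337° = 337° (mod 360)

13.6772 cis(337°)


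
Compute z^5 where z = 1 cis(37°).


r^5 = 1^5 = 1
n*theta = 5*37° = 185° = 185° (mod 360)
a = 1*cos(185°) = -0.9962
b = 1*sin(185°) = -0.0872

1 cis(185°) = -0.9962 - 0.0872i


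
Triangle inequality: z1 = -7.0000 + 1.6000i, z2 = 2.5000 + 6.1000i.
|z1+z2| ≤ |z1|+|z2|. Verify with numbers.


|z1| = sqrt((-7)^2 + 1.6^2) = sqrt(51.56) = 7.1805
|z2| = sqrt(2.5^2 + 6.1^2) = sqrt(43.46) = 6.5924
z1+z2 = -4.5000 + 7.7000i
|z1+z2| = sqrt(79.54) = 8.9185
|z1|+|z2| = 7.1805 + 6.5924 = 13.7729

|z1+z2| = 8.9185 ≤ |z1|+|z2| = 13.7729 (verified)


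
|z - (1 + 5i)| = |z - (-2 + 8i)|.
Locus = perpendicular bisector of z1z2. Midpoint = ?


Equal distances means the locus is the perpendicular bisector of z1 and z2.
Midpoint = ((1+(-2))/2, (5+8)/2) = (-0.5000, 6.5000)

Perpendicular bisector through (-0.5000, 6.5000)


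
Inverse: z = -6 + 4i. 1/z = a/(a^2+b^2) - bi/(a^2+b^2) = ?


|z|^2 = 36+16 = 52
1/z = (-6 - 4i)/52

1/z = -0.1154 - 0.0769i


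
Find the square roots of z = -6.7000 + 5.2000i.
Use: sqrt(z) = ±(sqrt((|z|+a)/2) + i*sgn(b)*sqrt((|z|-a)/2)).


|z| = sqrt(44.89+27.04) = 8.4812
sqrt((|z|+a)/2) = sqrt((8.4812+(-6.7))/2) = sqrt(0.8906) = 0.9437
sqrt((|z|-a)/2) = sqrt((8.4812-(-6.7))/2) = sqrt(7.5906) = 2.7551

±(0.9437 + 2.7551i) i.e. 0.9437 + 2.7551i and -0.9437 - 2.7551i


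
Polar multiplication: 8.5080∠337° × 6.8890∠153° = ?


r = 8.5080 * 6.8890 = 58.6116
theta = 337° + 153° = 490° = 130° (mod 360)

58.6116 cis(130°)


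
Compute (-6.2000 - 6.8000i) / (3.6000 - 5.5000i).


Conjugate of z2 = 3.6000 + 5.5000i
Numerator: (-6.2000 - 6.8000i)(3.6000 + 5.5000i) = 15.0800 - 58.5800i
Denominator: 3.6^2 + (-5.5)^2 = 43.21
Result = (15.0800 - 58.5800i)/43.21

0.3490 - 1.3557i


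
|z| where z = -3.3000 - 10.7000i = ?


|z| = sqrt((-3.3)^2 + (-10.7)^2) = sqrt(10.89 + 114.49) = sqrt(125.38) = 11.1973

|z| = 11.1973


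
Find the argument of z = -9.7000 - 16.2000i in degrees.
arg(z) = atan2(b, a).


Re = -9.7, Im = -16.2
arg = atan2(-16.2, -9.7) = -120.9117 degrees

arg(z) = -120.9117 degrees


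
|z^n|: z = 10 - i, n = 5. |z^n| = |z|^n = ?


|z| = sqrt(100+1) = sqrt(101) = 10.0499
|z^5| = |z|^5 = (sqrt(101))^5 = 101^2 * sqrt(101) = 10201*sqrt(101)

|z^5| = 10201*sqrt(101) ≈ 102518.7812


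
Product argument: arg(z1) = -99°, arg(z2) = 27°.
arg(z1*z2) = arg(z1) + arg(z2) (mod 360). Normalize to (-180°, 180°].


arg(z1*z2) = -99° + 27° = -72°
Normalized to (-180°, 180°]: -72°

-72°


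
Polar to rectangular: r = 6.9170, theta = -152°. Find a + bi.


a = 6.9170*cos(-152°) = 6.9170*(-0.8829476) = -6.1073
b = 6.9170*sin(-152°) = 6.9170*(-0.46947) = -3.2473

-6.1073 - 3.2473i


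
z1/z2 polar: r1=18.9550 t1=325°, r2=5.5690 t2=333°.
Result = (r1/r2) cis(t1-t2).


r = 18.9550 / 5.5690 = 3.4037
theta = 325° - 333° = -8° = 352° (mod 360)

3.4037 cis(352°)


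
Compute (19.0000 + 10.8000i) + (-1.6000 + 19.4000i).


Real: 19 - 1.6 = 17.4
Imag: 10.8 + 19.4 = 30.2

17.4000 + 30.2000i


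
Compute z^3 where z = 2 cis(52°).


r^3 = 2^3 = 8
n*theta = 3*52° = 156° = 156° (mod 360)
a = 8*cos(156°) = -7.3084
b = 8*sin(156°) = 3.2539

8 cis(156°) = -7.3084 + 3.2539i


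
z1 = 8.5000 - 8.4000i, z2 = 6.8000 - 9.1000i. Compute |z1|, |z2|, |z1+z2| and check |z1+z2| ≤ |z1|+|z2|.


|z1| = sqrt(8.5^2 + (-8.4)^2) = sqrt(142.81) = 11.9503
|z2| = sqrt(6.8^2 + (-9.1)^2) = sqrt(129.05) = 11.3600
z1+z2 = 15.3000 - 17.5000i
|z1+z2| = sqrt(540.34) = 23.2452
|z1|+|z2| = 11.9503 + 11.3600 = 23.3103

|z1+z2| = 23.2452 ≤ |z1|+|z2| = 23.3103 (verified)


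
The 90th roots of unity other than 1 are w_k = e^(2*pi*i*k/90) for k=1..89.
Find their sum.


With w = e^(2*pi*i/90), all 90 of the 90th roots of unity w^0 = 1, w, ..., w^(89) sum to 0: 1 + w + ... + w^(89) = (1 - w^90)/(1 - w) = 0 since w^90 = 1, w ≠ 1.
Removing the root 1: w + w^2 + ... + w^(89) = 0 - 1 = -1

Sum = -1


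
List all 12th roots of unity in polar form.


The 12th roots of unity are cis(360k/12°) for k=0..11
Angle step = 360/12 = 30°
Primitive root: cis(30°)
Primitive root = 0.8660 + 0.5000i

12 roots at angles: 0°, 30°, 60°, 90°, 120°, 150°, 180°, 210°, 240°, 270°, 300°, 330°


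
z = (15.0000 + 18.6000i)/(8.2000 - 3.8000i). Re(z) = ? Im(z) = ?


Multiply by conjugate: (15.0000 + 18.6000i)(8.2000 + 3.8000i) / (8.2^2 + (-3.8)^2)
Numerator real = 15*8.2 + 18.6*(-3.8) = 52.32
Numerator imag = 18.6*8.2 - 15*(-3.8) = 209.52
Denominator = 81.68
Re(z) = 52.32/81.68 = 0.6405
Im(z) = 209.52/81.68 = 2.5651

Re(z) = 0.6405, Im(z) = 2.5651


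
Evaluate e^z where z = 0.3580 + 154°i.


e^0.3580 = 1.4305
cos(154°) = -0.8988
sin(154°) = 0.4384
Real = 1.4305*(-0.8988) = -1.2857
Imag = 1.4305*0.4384 = 0.6271

-1.2857 + 0.6271i


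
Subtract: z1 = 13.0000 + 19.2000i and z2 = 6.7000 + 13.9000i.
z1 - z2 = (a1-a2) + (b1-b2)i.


Real: 13 - 6.7 = 6.3
Imag: 19.2 - 13.9 = 5.3

6.3000 + 5.3000i


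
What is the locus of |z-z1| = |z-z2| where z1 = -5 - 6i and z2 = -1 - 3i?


Equal distances means the locus is the perpendicular bisector of z1 and z2.
Midpoint = ((-5+(-1))/2, (-6+(-3))/2) = (-3.0000, -4.5000)

Perpendicular bisector through (-3.0000, -4.5000)


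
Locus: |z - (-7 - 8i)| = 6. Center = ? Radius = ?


|z - z0| = r is a circle with center z0 and radius r.
Center = (-7, -8), radius = 6

Circle with center (-7, -8) and radius 6


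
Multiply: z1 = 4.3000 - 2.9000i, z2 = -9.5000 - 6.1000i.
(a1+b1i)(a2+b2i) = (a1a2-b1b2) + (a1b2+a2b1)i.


Real = 4.3*(-9.5) - (-2.9)*(-6.1) = -40.85 - 17.69 = -58.54
Imag = 4.3*(-6.1) - (9.5)*(-2.9) = -26.23 + 27.55 = 1.32

-58.5400 + 1.3200i


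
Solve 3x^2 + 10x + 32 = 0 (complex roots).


disc = 10^2 - 4*3*32 = 100 - 384 = -284
sqrt(|disc|) = sqrt(284) = 16.8523
Real part = -10/(2*3) = -1.6667
Imag part = 16.8523/(2*3) = 2.8087

-1.6667 ± 2.8087i


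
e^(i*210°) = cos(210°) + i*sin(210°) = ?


cos(210°) = -0.8660
sin(210°) = -0.5000

e^(i*210°) = -0.8660 - 0.5000i


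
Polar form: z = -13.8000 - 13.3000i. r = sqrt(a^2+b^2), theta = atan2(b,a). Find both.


r = sqrt(190.44+176.89) = sqrt(367.33) = 19.1659
theta = atan2(-13.3, -13.8) = -136.0570 degrees

r = 19.1659, theta = -136.0570 degrees


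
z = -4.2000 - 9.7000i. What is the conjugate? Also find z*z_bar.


z_bar = -4.2000 + 9.7000i
z*z_bar = (-4.2)^2 + (-9.7)^2 = 17.64 + 94.09 = 111.73

z_bar = -4.2000 + 9.7000i, z*z_bar = 111.73


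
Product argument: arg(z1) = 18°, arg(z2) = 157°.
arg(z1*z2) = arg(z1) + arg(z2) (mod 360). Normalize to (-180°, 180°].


arg(z1*z2) = 18° + 157° = 175°
Normalized to (-180°, 180°]: 175°

175°


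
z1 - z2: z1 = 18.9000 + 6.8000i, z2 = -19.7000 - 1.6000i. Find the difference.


Real: 18.9 + 19.7 = 38.6
Imag: 6.8 + 1.6 = 8.4

38.6000 + 8.4000i


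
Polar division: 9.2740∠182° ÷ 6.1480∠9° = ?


r = 9.2740 / 6.1480 = 1.5085
theta = 182° - 9° = 173° = 173° (mod 360)

1.5085 cis(173°)


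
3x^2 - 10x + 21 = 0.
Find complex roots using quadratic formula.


disc = (-10)^2 - 4*3*21 = 100 - 252 = -152
sqrt(|disc|) = sqrt(152) = 12.3288
Real part = 10/(2*3) = 1.6667
Imag part = 12.3288/(2*3) = 2.0548

1.6667 ± 2.0548i


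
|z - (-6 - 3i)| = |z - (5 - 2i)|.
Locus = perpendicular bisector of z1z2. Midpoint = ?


Equal distances means the locus is the perpendicular bisector of z1 and z2.
Midpoint = ((-6+5)/2, (-3+(-2))/2) = (-0.5000, -2.5000)

Perpendicular bisector through (-0.5000, -2.5000)


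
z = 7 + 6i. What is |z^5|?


|z| = sqrt(49+36) = sqrt(85) = 9.2195
|z^5| = |z|^5 = (sqrt(85))^5 = 85^2 * sqrt(85) = 7225*sqrt(85)

|z^5| = 7225*sqrt(85) ≈ 66611.2087


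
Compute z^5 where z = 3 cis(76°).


r^5 = 3^5 = 243
n*theta = 5*76° = 380° = 20° (mod 360)
a = 243*cos(20°) = 228.3453
b = 243*sin(20°) = 83.1109

243 cis(20°) = 228.3453 + 83.1109i


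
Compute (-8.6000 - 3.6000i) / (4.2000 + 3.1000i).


Conjugate of z2 = 4.2000 - 3.1000i
Numerator: (-8.6000 - 3.6000i)(4.2000 - 3.1000i) = -47.2800 + 11.5400i
Denominator: 4.2^2 + 3.1^2 = 27.25
Result = (-47.2800 + 11.5400i)/27.25

-1.7350 + 0.4235i


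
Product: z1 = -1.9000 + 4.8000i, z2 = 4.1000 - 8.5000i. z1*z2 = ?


Real = -1.9*4.1 - 4.8*(-8.5) = -7.79 - (-40.8) = 33.01
Imag = -1.9*(-8.5) + 4.1*4.8 = 16.15 + 19.68 = 35.83

33.0100 + 35.8300i


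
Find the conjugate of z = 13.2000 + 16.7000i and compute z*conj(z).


z_bar = 13.2000 - 16.7000i
z*z_bar = 13.2^2 + 16.7^2 = 174.24 + 278.89 = 453.13

z_bar = 13.2000 - 16.7000i, z*z_bar = 453.13


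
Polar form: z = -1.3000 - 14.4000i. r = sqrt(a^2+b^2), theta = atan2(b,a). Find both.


r = sqrt(1.69+207.36) = sqrt(209.05) = 14.4586
theta = atan2(-14.4, -1.3) = -95.1586 degrees

r = 14.4586, theta = -95.1586 degrees


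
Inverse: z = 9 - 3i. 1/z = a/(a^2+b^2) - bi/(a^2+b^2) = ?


|z|^2 = 81+9 = 90
1/z = (9 + 3i)/90

1/z = 0.1000 + 0.0333i


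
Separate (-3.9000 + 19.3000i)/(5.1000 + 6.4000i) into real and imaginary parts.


Multiply by conjugate: (-3.9000 + 19.3000i)(5.1000 - 6.4000i) / (5.1^2 + 6.4^2)
Numerator real = -3.9*5.1 + 19.3*6.4 = 103.63
Numerator imag = 19.3*5.1 - (-3.9)*6.4 = 123.39
Denominator = 66.97
Re(z) = 103.63/66.97 = 1.5474
Im(z) = 123.39/66.97 = 1.8425

Re(z) = 1.5474, Im(z) = 1.8425


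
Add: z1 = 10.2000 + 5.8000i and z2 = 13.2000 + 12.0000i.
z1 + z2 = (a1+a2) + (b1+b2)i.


Real: 10.2 + 13.2 = 23.4
Imag: 5.8 + 12 = 17.8

23.4000 + 17.8000i


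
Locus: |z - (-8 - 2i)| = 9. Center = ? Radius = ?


|z - z0| = r is a circle with center z0 and radius r.
Center = (-8, -2), radius = 9

Circle with center (-8, -2) and radius 9


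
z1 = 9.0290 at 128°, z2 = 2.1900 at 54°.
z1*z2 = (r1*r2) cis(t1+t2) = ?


r = 9.0290 * 2.1900 = 19.7735
theta = 128° + 54° = 182° = 182° (mod 360)

19.7735 cis(182°)


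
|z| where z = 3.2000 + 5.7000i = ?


|z| = sqrt(3.2^2 + 5.7^2) = sqrt(10.24 + 32.49) = sqrt(42.73) = 6.5368

|z| = 6.5368


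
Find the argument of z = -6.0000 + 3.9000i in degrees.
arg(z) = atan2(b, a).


Re = -6, Im = 3.9
arg = atan2(3.9, -6) = 146.9761 degrees

arg(z) = 146.9761 degrees


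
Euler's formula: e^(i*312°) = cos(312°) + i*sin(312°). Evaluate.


cos(312°) = 0.6691
sin(312°) = -0.7431

e^(i*312°) = 0.6691 - 0.7431i


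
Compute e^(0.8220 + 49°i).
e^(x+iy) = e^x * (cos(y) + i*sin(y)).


e^0.8220 = 2.2750
cos(49°) = 0.6561
sin(49°) = 0.75471
Real = 2.2750*0.6561 = 1.4926
Imag = 2.2750*0.75471 = 1.7170

1.4926 + 1.7170i


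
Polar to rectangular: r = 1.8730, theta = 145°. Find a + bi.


a = 1.8730*cos(145°) = 1.8730*(-0.81915) = -1.5343
b = 1.8730*sin(145°) = 1.8730*0.57358 = 1.0743

-1.5343 + 1.0743i


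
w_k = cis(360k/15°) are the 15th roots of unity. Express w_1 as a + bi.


Angle = 360*1/15 = 24°
a = cos(24°) = 0.9135
b = sin(24°) = 0.4067

0.9135 + 0.4067i


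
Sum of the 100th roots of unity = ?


The sum of all 100th roots of unity is 0.
Geometric series: (1 - w^100)/(1 - w) = (1-1)/(1-w) = 0 since w^100 = 1, w ≠ 1.
Alternatively: coefficient of z^99 in z^100 - 1 is 0.

0


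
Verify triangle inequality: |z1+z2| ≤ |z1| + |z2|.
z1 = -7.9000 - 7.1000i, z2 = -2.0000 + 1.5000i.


|z1| = sqrt((-7.9)^2 + (-7.1)^2) = sqrt(112.82) = 10.6217
|z2| = sqrt((-2)^2 + 1.5^2) = sqrt(6.25) = 2.5000
z1+z2 = -9.9000 - 5.6000i
|z1+z2| = sqrt(129.37) = 11.3741
|z1|+|z2| = 10.6217 + 2.5000 = 13.1217

|z1+z2| = 11.3741 ≤ |z1|+|z2| = 13.1217 (verified)


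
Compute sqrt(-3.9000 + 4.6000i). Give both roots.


|z| = sqrt(15.21+21.16) = 6.0308
sqrt((|z|+a)/2) = sqrt((6.0308+(-3.9))/2) = sqrt(1.0654) = 1.0322
sqrt((|z|-a)/2) = sqrt((6.0308-(-3.9))/2) = sqrt(4.9654) = 2.2283

±(1.0322 + 2.2283i) i.e. 1.0322 + 2.2283i and -1.0322 - 2.2283i


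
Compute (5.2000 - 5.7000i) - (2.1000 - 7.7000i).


Real: 5.2 - 2.1 = 3.1
Imag: -5.7 + 7.7 = 2

3.1000 + 2.0000i


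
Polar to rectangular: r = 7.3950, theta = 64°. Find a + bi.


a = 7.3950*cos(64°) = 7.3950*0.438371 = 3.2418
b = 7.3950*sin(64°) = 7.3950*0.8988 = 6.6466

3.2418 + 6.6466i


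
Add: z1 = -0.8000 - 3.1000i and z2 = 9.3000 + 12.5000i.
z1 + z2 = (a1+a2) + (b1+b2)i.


Real: -0.8 + 9.3 = 8.5
Imag: -3.1 + 12.5 = 9.4

8.5000 + 9.4000i


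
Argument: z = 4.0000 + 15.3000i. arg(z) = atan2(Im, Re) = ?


Re = 4, Im = 15.3
arg = atan2(15.3, 4) = 75.3486 degrees

arg(z) = 75.3486 degrees


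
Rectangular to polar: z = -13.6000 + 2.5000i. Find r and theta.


r = sqrt(184.96+6.25) = sqrt(191.21) = 13.8279
theta = atan2(2.5, -13.6) = 169.5840 degrees

r = 13.8279, theta = 169.5840 degrees


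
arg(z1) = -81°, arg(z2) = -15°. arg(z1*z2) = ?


arg(z1*z2) = -81° - 15° = -96°
Normalized to (-180°, 180°]: -96°

-96°


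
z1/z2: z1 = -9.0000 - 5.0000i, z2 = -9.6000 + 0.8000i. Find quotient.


Conjugate of z2 = -9.6000 - 0.8000i
Numerator: (-9.0000 - 5.0000i)(-9.6000 - 0.8000i) = 82.4000 + 55.2000i
Denominator: (-9.6)^2 + 0.8^2 = 92.8
Result = (82.4000 + 55.2000i)/92.8

0.8879 + 0.5948i


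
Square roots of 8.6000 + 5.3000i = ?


|z| = sqrt(73.96+28.09) = 10.1020
sqrt((|z|+a)/2) = sqrt((10.1020+8.6)/2) = sqrt(9.3510) = 3.0579
sqrt((|z|-a)/2) = sqrt((10.1020-8.6)/2) = sqrt(0.7510) = 0.8666

±(3.0579 + 0.8666i) i.e. 3.0579 + 0.8666i and -3.0579 - 0.8666i


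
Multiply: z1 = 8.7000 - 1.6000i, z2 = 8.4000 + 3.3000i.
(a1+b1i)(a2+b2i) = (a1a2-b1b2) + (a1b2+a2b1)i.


Real = 8.7*8.4 - (-1.6)*3.3 = 73.08 - (-5.28) = 78.36
Imag = 8.7*3.3 + 8.4*(-1.6) = 28.71 - (13.44) = 15.27

78.3600 + 15.2700i


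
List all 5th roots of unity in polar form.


The 5th roots of unity are cis(360k/5°) for k=0..4
Angle step = 360/5 = 72°
Primitive root: cis(72°)
Primitive root = 0.3090 + 0.9511i

5 roots at angles: 0°, 72°, 144°, 216°, 288°


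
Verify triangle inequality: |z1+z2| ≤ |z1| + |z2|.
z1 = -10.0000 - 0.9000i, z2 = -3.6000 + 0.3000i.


|z1| = sqrt((-10)^2 + (-0.9)^2) = sqrt(100.81) = 10.0404
|z2| = sqrt((-3.6)^2 + 0.3^2) = sqrt(13.05) = 3.6125
z1+z2 = -13.6000 - 0.6000i
|z1+z2| = sqrt(185.32) = 13.6132
|z1|+|z2| = 10.0404 + 3.6125 = 13.6529

|z1+z2| = 13.6132 ≤ |z1|+|z2| = 13.6529 (verified)


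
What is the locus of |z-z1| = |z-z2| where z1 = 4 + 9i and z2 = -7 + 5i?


Equal distances means the locus is the perpendicular bisector of z1 and z2.
Midpoint = ((4+(-7))/2, (9+5)/2) = (-1.5000, 7.0000)

Perpendicular bisector through (-1.5000, 7.0000)


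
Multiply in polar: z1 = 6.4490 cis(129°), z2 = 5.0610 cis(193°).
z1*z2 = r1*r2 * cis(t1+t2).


r = 6.4490 * 5.0610 = 32.6384
theta = 129° + 193° = 322° = 322° (mod 360)

32.6384 cis(322°)


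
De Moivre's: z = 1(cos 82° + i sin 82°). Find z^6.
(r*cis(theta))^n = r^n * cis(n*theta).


r^6 = 1^6 = 1
n*theta = 6*82° = 492° = 132° (mod 360)
a = 1*cos(132°) = -0.6691
b = 1*sin(132°) = 0.7431

1 cis(132°) = -0.6691 + 0.7431i


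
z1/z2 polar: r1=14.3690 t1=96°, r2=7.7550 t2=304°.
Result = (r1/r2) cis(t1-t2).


r = 14.3690 / 7.7550 = 1.8529
theta = 96° - 304° = -208° = 152° (mod 360)

1.8529 cis(152°)


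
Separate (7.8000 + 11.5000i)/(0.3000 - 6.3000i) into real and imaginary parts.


Multiply by conjugate: (7.8000 + 11.5000i)(0.3000 + 6.3000i) / (0.3^2 + (-6.3)^2)
Numerator real = 7.8*0.3 + 11.5*(-6.3) = -70.11
Numerator imag = 11.5*0.3 - 7.8*(-6.3) = 52.59
Denominator = 39.78
Re(z) = -70.11/39.78 = -1.7624
Im(z) = 52.59/39.78 = 1.3220

Re(z) = -1.7624, Im(z) = 1.3220


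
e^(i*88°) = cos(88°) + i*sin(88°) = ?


cos(88°) = 0.0349
sin(88°) = 0.9994

e^(i*88°) = 0.0349 + 0.9994i


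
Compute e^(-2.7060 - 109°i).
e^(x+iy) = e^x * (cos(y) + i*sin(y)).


e^-2.7060 = 0.0668
cos(-109°) = -0.32557
sin(-109°) = -0.9455
Real = 0.0668*(-0.32557) = -0.0217
Imag = 0.0668*(-0.9455) = -0.0632

-0.0217 - 0.0632i


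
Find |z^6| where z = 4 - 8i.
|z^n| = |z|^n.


|z| = sqrt(16+64) = sqrt(80) = 8.9443
|z^6| = |z|^6 = (sqrt(80))^6 = 80^3 = 512000

|z^6| = 512000


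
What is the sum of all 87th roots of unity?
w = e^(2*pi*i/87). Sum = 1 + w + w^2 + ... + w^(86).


The sum of all 87th roots of unity is 0.
Geometric series: (1 - w^87)/(1 - w) = (1-1)/(1-w) = 0 since w^87 = 1, w ≠ 1.
Alternatively: coefficient of z^86 in z^87 - 1 is 0.

0


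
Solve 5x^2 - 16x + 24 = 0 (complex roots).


disc = (-16)^2 - 4*5*24 = 256 - 480 = -224
sqrt(|disc|) = sqrt(224) = 14.9666
Real part = 16/(2*5) = 1.6000
Imag part = 14.9666/(2*5) = 1.4967

1.6000 ± 1.4967i


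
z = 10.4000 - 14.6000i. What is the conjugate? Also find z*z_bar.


z_bar = 10.4000 + 14.6000i
z*z_bar = 10.4^2 + (-14.6)^2 = 108.16 + 213.16 = 321.32

z_bar = 10.4000 + 14.6000i, z*z_bar = 321.32


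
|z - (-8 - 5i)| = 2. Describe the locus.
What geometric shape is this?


|z - z0| = r is a circle with center z0 and radius r.
Center = (-8, -5), radius = 2

Circle with center (-8, -5) and radius 2


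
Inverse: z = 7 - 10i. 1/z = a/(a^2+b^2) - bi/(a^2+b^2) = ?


|z|^2 = 49+100 = 149
1/z = (7 + 10i)/149

1/z = 0.0470 + 0.0671i


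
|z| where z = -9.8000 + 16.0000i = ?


|z| = sqrt((-9.8)^2 + 16^2) = sqrt(96.04 + 256) = sqrt(352.04) = 18.7627

|z| = 18.7627


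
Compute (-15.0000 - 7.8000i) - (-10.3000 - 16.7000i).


Real: -15 + 10.3 = -4.7
Imag: -7.8 + 16.7 = 8.9

-4.7000 + 8.9000i


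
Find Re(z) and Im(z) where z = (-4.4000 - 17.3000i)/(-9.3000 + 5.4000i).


Multiply by conjugate: (-4.4000 - 17.3000i)(-9.3000 - 5.4000i) / ((-9.3)^2 + 5.4^2)
Numerator real = -4.4*(-9.3) - (17.3)*5.4 = -52.5
Numerator imag = -17.3*(-9.3) - (-4.4)*5.4 = 184.65
Denominator = 115.65
Re(z) = -52.5/115.65 = -0.4540
Im(z) = 184.65/115.65 = 1.5966

Re(z) = -0.4540, Im(z) = 1.5966


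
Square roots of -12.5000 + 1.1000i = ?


|z| = sqrt(156.25+1.21) = 12.5483
sqrt((|z|+a)/2) = sqrt((12.5483+(-12.5))/2) = sqrt(0.0242) = 0.1554
sqrt((|z|-a)/2) = sqrt((12.5483-(-12.5))/2) = sqrt(12.5242) = 3.5389

±(0.1554 + 3.5389i) i.e. 0.1554 + 3.5389i and -0.1554 - 3.5389i


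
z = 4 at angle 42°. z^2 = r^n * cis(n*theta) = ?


r^2 = 4^2 = 16
n*theta = 2*42° = 84° = 84° (mod 360)
a = 16*cos(84°) = 1.6725
b = 16*sin(84°) = 15.9124

16 cis(84°) = 1.6725 + 15.9124i


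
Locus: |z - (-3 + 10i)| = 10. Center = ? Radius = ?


|z - z0| = r is a circle with center z0 and radius r.
Center = (-3, 10), radius = 10

Circle with center (-3, 10) and radius 10


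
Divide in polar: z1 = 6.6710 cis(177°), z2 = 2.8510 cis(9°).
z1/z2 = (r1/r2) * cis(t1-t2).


r = 6.6710 / 2.8510 = 2.3399
theta = 177° - 9° = 168° = 168° (mod 360)

2.3399 cis(168°)


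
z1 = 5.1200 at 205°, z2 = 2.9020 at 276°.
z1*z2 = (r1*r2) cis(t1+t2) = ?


r = 5.1200 * 2.9020 = 14.8582
theta = 205° + 276° = 481° = 121° (mod 360)

14.8582 cis(121°)


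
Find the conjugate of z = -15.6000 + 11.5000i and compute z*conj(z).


z_bar = -15.6000 - 11.5000i
z*z_bar = (-15.6)^2 + 11.5^2 = 243.36 + 132.25 = 375.61

z_bar = -15.6000 - 11.5000i, z*z_bar = 375.61


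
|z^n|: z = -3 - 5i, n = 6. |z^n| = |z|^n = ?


|z| = sqrt(9+25) = sqrt(34) = 5.8310
|z^6| = |z|^6 = (sqrt(34))^6 = 34^3 = 39304

|z^6| = 39304


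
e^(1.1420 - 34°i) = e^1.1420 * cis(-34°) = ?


e^1.1420 = 3.1330
cos(-34°) = 0.82904
sin(-34°) = -0.5592
Real = 3.1330*0.82904 = 2.5974
Imag = 3.1330*(-0.5592) = -1.7520

2.5974 - 1.7520i


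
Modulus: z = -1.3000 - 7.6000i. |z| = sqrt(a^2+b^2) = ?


|z| = sqrt((-1.3)^2 + (-7.6)^2) = sqrt(1.69 + 57.76) = sqrt(59.45) = 7.7104

|z| = 7.7104


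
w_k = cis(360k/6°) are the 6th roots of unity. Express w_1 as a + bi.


Angle = 360*1/6 = 60°
a = cos(60°) = 0.5000
b = sin(60°) = 0.8660

0.5000 + 0.8660i


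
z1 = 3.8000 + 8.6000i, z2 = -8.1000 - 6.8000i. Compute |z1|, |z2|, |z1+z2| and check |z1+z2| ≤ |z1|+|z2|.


|z1| = sqrt(3.8^2 + 8.6^2) = sqrt(88.4) = 9.4021
|z2| = sqrt((-8.1)^2 + (-6.8)^2) = sqrt(111.85) = 10.5759
z1+z2 = -4.3000 + 1.8000i
|z1+z2| = sqrt(21.73) = 4.6615
|z1|+|z2| = 9.4021 + 10.5759 = 19.9780

|z1+z2| = 4.6615 ≤ |z1|+|z2| = 19.9780 (verified)


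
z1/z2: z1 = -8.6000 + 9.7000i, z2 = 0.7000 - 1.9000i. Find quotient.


Conjugate of z2 = 0.7000 + 1.9000i
Numerator: (-8.6000 + 9.7000i)(0.7000 + 1.9000i) = -24.4500 - 9.5500i
Denominator: 0.7^2 + (-1.9)^2 = 4.1
Result = (-24.4500 - 9.5500i)/4.1

-5.9634 - 2.3293i


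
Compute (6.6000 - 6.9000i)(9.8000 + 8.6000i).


Real = 6.6*9.8 - (-6.9)*8.6 = 64.68 - (-59.34) = 124.02
Imag = 6.6*8.6 + 9.8*(-6.9) = 56.76 - (67.62) = -10.86

124.0200 - 10.8600i


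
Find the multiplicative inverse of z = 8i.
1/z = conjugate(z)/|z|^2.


|z|^2 = 0+64 = 64
1/z = (0 - 8i)/64

1/z = 0 - 0.1250i


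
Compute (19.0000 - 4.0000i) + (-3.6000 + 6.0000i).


Real: 19 - 3.6 = 15.4
Imag: -4 + 6 = 2

15.4000 + 2.0000i


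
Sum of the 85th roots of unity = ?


The sum of all 85th roots of unity is 0.
Geometric series: (1 - w^85)/(1 - w) = (1-1)/(1-w) = 0 since w^85 = 1, w ≠ 1.
Alternatively: coefficient of z^84 in z^85 - 1 is 0.

0


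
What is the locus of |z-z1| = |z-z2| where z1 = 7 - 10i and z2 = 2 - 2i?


Equal distances means the locus is the perpendicular bisector of z1 and z2.
Midpoint = ((7+2)/2, (-10+(-2))/2) = (4.5000, -6.0000)

Perpendicular bisector through (4.5000, -6.0000)
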